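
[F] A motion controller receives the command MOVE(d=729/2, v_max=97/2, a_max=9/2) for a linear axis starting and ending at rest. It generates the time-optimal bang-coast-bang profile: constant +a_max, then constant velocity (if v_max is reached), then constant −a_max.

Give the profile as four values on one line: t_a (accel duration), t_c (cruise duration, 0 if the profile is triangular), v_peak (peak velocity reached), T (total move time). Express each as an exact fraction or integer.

t_a=9 t_c=0 v_peak=81/2 T=18

vₘ²/aₘ = (97/2)²/(9/2) = 9409/18
729/2 < 9409/18 so t_c = 0
v_peak = √(729/2·9/2) = √(6561/4) = 81/2
t_a = (81/2)/(9/2) = 9; t_c = 0
T = 2·9 = 18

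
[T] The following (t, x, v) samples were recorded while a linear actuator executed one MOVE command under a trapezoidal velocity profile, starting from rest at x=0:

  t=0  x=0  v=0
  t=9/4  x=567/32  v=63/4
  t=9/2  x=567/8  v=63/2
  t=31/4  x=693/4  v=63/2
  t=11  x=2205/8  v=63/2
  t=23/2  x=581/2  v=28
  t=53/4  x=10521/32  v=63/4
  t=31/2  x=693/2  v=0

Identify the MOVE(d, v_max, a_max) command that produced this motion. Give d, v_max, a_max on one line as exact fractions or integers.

final state: t=31/2, x=693/2, v=0 → d = 693/2
a_max = (63/4−0)/(9/4−0) = 7
max v = 63/2 over t∈[9/2,11] → v_max = 63/2
check: 63/2·(9/2+13/2) = 693/2 ✓

d=693/2 v_max=63/2 a_max=7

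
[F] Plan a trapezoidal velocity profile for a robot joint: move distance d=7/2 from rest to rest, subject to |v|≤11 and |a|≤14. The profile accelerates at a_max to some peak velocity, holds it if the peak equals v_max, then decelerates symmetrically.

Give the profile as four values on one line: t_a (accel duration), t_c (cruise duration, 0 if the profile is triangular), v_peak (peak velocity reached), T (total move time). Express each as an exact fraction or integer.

(v_max)²/a_max = 11²/14 = 121/14
7/2 < 121/14 so t_c = 0
v_peak = √(7/2·14) = √49 = 7
t_a = 7/14 = 1/2; t_c = 0
T = 2·1/2 = 1

t_a=1/2 t_c=0 v_peak=7 T=1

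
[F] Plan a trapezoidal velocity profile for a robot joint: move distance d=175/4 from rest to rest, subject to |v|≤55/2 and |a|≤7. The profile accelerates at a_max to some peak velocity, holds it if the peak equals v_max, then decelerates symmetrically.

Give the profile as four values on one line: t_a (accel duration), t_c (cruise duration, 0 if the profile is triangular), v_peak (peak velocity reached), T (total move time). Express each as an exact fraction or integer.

t_a=5/2 t_c=0 v_peak=35/2 T=5

vₘ²/aₘ = (55/2)²/7 = 3025/28
175/4 < 3025/28 → triangular
v_peak = √(175/4·7) = √(1225/4) = 35/2
t_a = (35/2)/7 = 5/2; t_c = 0
T = 2·5/2 = 5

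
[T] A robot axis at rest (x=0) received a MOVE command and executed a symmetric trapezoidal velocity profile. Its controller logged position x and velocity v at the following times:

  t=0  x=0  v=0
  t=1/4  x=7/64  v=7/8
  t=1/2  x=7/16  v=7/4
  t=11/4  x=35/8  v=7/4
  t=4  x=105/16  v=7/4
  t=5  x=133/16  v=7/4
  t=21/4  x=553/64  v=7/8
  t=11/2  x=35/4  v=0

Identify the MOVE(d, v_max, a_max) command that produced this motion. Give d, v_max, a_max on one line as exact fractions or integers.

d=35/4 v_max=7/4 a_max=7/2

final state: t=11/2, x=35/4, v=0 → d = 35/4
a_max = (7/8−0)/(1/4−0) = 7/2
max v = 7/4 over t∈[1/2,5] → v_max = 7/4
check: 7/4·(1/2+9/2) = 35/4 ✓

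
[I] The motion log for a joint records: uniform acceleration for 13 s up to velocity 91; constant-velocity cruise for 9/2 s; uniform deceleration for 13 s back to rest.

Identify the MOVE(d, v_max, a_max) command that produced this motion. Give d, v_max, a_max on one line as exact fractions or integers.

a_max = 91/13 = 7
d_a = ½·91·13 = 1183/2; d_c = 91·9/2 = 819/2
d = 2·1183/2 + 819/2 = 3185/2
t_c = 9/2 > 0 → v_max = v_peak = 91

d=3185/2 v_max=91 a_max=7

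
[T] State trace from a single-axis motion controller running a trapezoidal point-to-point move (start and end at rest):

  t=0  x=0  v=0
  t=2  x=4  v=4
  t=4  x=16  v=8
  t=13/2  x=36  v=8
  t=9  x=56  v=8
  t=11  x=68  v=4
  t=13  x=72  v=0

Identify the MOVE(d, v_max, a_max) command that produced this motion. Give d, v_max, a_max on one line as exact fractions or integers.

d=72 v_max=8 a_max=2

final state: t=13, x=72, v=0 → d = 72
a_max = (4−0)/(2−0) = 2
max v = 8 over t∈[4,9] → v_max = 8
check: 8·(4+5) = 72 ✓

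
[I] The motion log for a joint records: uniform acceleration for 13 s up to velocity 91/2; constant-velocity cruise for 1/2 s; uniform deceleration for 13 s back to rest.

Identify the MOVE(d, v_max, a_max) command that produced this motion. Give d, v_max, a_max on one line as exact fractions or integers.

d=2457/4 v_max=91/2 a_max=7/2

a_max = (91/2)/13 = 7/2
d_a = ½·91/2·13 = 1183/4; d_c = 91/2·1/2 = 91/4
d = 2·1183/4 + 91/4 = 2457/4
t_c = 1/2 > 0 → v_max = v_peak = 91/2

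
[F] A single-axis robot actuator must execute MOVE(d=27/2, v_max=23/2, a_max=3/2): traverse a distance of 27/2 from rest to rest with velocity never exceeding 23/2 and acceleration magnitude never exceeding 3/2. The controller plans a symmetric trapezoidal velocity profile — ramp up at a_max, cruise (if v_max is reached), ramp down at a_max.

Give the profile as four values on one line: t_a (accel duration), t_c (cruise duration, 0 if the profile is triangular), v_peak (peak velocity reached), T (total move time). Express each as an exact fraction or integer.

(v_max)²/a_max = (23/2)²/(3/2) = 529/6
27/2 < 529/6 → triangular
v_peak = √(27/2·3/2) = √(81/4) = 9/2
t_a = (9/2)/(3/2) = 3; t_c = 0
T = 2·3 = 6

t_a=3 t_c=0 v_peak=9/2 T=6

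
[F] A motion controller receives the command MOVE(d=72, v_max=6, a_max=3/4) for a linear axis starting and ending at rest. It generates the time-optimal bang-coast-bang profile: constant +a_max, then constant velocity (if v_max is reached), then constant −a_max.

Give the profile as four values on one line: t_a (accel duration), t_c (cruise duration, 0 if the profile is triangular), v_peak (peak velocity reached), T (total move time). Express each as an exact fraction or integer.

vₘ²/aₘ = 6²/(3/4) = 48
72 ≥ 48 so v_max reached
t_a = 6/(3/4) = 8; v_peak = 6
d_cruise = 72 − 48 = 24; t_c = 24/6 = 4
T = 2·8 + 4 = 20

t_a=8 t_c=4 v_peak=6 T=20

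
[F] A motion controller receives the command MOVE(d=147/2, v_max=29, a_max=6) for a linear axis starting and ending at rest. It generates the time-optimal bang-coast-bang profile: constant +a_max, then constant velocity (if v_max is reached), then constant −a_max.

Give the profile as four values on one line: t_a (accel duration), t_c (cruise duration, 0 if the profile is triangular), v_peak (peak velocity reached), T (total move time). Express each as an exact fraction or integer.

v_max²/a_max = 29²/6 = 841/6
147/2 < 841/6 → triangular
v_peak = √(147/2·6) = √441 = 21
t_a = 21/6 = 7/2; t_c = 0
T = 2·7/2 = 7

t_a=7/2 t_c=0 v_peak=21 T=7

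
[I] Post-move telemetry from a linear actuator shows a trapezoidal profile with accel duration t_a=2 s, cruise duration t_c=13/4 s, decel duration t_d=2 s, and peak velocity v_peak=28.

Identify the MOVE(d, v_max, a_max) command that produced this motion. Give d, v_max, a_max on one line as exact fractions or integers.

d=147 v_max=28 a_max=14

a_max = 28/2 = 14
d_a = ½·28·2 = 28; d_c = 28·13/4 = 91
d = 2·28 + 91 = 147
t_c = 13/4 > 0 ⇒ limit active, v_max = 28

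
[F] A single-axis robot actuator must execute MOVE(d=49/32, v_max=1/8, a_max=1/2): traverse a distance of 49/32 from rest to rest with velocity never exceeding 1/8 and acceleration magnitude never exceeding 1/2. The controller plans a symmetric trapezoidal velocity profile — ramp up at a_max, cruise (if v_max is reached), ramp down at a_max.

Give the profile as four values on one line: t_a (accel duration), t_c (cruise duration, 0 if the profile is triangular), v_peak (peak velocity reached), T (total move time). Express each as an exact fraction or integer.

v_max²/a_max = (1/8)²/(1/2) = 1/32
49/32 ≥ 1/32 so v_max reached
t_a = (1/8)/(1/2) = 1/4; v_peak = 1/8
d_cruise = 49/32 − 1/32 = 3/2; t_c = (3/2)/(1/8) = 12
T = 2·1/4 + 12 = 25/2

t_a=1/4 t_c=12 v_peak=1/8 T=25/2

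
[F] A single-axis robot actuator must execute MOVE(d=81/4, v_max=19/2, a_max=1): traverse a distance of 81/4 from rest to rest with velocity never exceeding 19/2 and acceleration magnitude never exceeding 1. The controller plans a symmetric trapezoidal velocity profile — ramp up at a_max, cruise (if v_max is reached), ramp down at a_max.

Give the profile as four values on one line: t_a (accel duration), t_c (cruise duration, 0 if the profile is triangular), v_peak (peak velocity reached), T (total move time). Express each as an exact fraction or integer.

(v_max)²/a_max = (19/2)²/1 = 361/4
81/4 < 361/4 ⇒ no cruise
v_peak = √(81/4·1) = √(81/4) = 9/2
t_a = (9/2)/1 = 9/2; t_c = 0
T = 2·9/2 = 9

t_a=9/2 t_c=0 v_peak=9/2 T=9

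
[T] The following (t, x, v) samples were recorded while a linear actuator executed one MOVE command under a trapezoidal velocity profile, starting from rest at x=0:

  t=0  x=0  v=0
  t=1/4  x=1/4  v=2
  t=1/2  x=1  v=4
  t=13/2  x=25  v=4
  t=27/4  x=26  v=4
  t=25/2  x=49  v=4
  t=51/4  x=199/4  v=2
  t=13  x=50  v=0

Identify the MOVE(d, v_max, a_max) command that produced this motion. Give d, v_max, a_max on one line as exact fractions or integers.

final state: t=13, x=50, v=0 → d = 50
a_max = (2−0)/(1/4−0) = 8
max v = 4 over t∈[1/2,25/2] → v_max = 4
check: 4·(1/2+12) = 50 ✓

d=50 v_max=4 a_max=8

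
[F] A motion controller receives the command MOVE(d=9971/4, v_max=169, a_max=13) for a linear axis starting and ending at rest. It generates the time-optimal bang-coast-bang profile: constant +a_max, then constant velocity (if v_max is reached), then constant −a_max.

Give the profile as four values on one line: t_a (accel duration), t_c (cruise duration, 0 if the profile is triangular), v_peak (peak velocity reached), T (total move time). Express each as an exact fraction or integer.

v_max²/a_max = 169²/13 = 2197
9971/4 ≥ 2197 ⇒ cruise phase
t_a = 169/13 = 13; v_peak = 169
d_cruise = 9971/4 − 2197 = 1183/4; t_c = (1183/4)/169 = 7/4
T = 2·13 + 7/4 = 111/4

t_a=13 t_c=7/4 v_peak=169 T=111/4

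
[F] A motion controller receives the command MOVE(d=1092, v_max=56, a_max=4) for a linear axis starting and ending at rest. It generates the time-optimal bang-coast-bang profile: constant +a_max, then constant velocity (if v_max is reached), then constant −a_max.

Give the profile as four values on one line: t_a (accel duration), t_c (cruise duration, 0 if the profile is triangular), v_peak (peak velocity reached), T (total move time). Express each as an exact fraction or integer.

t_a=14 t_c=11/2 v_peak=56 T=67/2

(v_max)²/a_max = 56²/4 = 784
1092 ≥ 784 so v_max reached
t_a = 56/4 = 14; v_peak = 56
d_cruise = 1092 − 784 = 308; t_c = 308/56 = 11/2
T = 2·14 + 11/2 = 67/2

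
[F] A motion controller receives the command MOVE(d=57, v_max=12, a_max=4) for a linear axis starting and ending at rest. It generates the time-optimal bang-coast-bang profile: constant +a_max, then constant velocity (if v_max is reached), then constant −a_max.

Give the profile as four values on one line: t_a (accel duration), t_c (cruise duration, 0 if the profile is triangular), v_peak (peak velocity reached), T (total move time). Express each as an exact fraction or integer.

t_a=3 t_c=7/4 v_peak=12 T=31/4

(v_max)²/a_max = 12²/4 = 36
57 ≥ 36 → trapezoidal
t_a = 12/4 = 3; v_peak = 12
d_cruise = 57 − 36 = 21; t_c = 21/12 = 7/4
T = 2·3 + 7/4 = 31/4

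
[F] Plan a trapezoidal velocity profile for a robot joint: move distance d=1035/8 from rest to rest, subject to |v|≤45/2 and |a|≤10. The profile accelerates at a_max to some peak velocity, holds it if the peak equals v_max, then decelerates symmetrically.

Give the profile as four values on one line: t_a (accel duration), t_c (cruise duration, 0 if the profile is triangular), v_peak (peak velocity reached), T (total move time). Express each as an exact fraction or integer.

(v_max)²/a_max = (45/2)²/10 = 405/8
1035/8 ≥ 405/8 so v_max reached
t_a = (45/2)/10 = 9/4; v_peak = 45/2
d_cruise = 1035/8 − 405/8 = 315/4; t_c = (315/4)/(45/2) = 7/2
T = 2·9/4 + 7/2 = 8

t_a=9/4 t_c=7/2 v_peak=45/2 T=8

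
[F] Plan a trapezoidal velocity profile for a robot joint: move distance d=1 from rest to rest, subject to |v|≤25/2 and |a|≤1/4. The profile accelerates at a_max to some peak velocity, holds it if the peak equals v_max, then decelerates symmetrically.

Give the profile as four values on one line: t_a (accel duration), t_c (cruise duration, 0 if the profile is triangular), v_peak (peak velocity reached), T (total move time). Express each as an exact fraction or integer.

t_a=2 t_c=0 v_peak=1/2 T=4

(v_max)²/a_max = (25/2)²/(1/4) = 625
1 < 625 → triangular
v_peak = √(1·1/4) = √(1/4) = 1/2
t_a = (1/2)/(1/4) = 2; t_c = 0
T = 2·2 = 4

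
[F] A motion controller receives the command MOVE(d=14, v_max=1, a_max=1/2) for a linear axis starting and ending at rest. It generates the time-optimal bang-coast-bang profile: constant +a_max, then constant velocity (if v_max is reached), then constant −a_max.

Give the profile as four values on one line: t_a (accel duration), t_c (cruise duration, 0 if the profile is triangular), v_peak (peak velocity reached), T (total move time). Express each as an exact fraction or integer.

v_max²/a_max = 1²/(1/2) = 2
14 ≥ 2 so v_max reached
t_a = 1/(1/2) = 2; v_peak = 1
d_cruise = 14 − 2 = 12; t_c = 12/1 = 12
T = 2·2 + 12 = 16

t_a=2 t_c=12 v_peak=1 T=16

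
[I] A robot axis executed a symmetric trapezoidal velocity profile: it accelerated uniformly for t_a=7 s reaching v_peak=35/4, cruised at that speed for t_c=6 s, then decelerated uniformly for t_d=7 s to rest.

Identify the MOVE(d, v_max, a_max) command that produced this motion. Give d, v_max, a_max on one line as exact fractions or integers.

a_max = (35/4)/7 = 5/4
d_a = ½·35/4·7 = 245/8; d_c = 35/4·6 = 105/2
d = 2·245/8 + 105/2 = 455/4
t_c = 6 > 0 → v_max = v_peak = 35/4

d=455/4 v_max=35/4 a_max=5/4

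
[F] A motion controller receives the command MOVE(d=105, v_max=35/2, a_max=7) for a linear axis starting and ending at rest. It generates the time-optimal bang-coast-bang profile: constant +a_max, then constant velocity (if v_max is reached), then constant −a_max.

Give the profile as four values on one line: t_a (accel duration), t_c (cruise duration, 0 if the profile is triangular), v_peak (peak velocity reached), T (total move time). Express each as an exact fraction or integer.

(v_max)²/a_max = (35/2)²/7 = 175/4
105 ≥ 175/4 → trapezoidal
t_a = (35/2)/7 = 5/2; v_peak = 35/2
d_cruise = 105 − 175/4 = 245/4; t_c = (245/4)/(35/2) = 7/2
T = 2·5/2 + 7/2 = 17/2

t_a=5/2 t_c=7/2 v_peak=35/2 T=17/2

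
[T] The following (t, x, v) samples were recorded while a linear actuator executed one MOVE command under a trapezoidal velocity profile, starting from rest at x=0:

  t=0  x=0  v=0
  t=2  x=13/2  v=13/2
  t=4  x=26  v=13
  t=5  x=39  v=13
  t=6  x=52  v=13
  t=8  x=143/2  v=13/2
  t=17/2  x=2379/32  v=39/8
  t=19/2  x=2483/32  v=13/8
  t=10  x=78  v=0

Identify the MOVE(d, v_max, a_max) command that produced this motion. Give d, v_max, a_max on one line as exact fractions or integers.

d=78 v_max=13 a_max=13/4

final state: t=10, x=78, v=0 → d = 78
a_max = (13/2−0)/(2−0) = 13/4
max v = 13 over t∈[4,6] → v_max = 13
check: 13·(4+2) = 78 ✓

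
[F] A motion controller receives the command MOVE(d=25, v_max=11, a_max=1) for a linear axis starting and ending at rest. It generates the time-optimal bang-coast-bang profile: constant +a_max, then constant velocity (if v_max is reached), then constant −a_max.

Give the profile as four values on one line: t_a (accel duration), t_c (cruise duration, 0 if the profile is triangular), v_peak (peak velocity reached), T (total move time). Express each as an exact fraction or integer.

t_a=5 t_c=0 v_peak=5 T=10

(v_max)²/a_max = 11²/1 = 121
25 < 121 so t_c = 0
v_peak = √(25·1) = √25 = 5
t_a = 5/1 = 5; t_c = 0
T = 2·5 = 10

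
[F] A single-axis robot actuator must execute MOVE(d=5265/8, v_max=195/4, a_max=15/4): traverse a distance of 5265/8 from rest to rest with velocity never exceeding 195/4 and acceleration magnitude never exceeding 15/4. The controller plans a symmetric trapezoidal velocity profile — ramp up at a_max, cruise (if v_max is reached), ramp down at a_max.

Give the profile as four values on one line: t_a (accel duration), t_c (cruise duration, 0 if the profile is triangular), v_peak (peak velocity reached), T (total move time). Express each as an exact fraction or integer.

(v_max)²/a_max = (195/4)²/(15/4) = 2535/4
5265/8 ≥ 2535/4 → trapezoidal
t_a = (195/4)/(15/4) = 13; v_peak = 195/4
d_cruise = 5265/8 − 2535/4 = 195/8; t_c = (195/8)/(195/4) = 1/2
T = 2·13 + 1/2 = 53/2

t_a=13 t_c=1/2 v_peak=195/4 T=53/2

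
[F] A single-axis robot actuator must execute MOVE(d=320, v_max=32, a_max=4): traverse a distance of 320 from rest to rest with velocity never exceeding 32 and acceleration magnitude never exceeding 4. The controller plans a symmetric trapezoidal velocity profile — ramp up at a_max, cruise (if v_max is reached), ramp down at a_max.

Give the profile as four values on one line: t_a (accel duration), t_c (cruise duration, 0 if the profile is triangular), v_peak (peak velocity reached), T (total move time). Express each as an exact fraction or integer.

t_a=8 t_c=2 v_peak=32 T=18

vₘ²/aₘ = 32²/4 = 256
320 ≥ 256 ⇒ cruise phase
t_a = 32/4 = 8; v_peak = 32
d_cruise = 320 − 256 = 64; t_c = 64/32 = 2
T = 2·8 + 2 = 18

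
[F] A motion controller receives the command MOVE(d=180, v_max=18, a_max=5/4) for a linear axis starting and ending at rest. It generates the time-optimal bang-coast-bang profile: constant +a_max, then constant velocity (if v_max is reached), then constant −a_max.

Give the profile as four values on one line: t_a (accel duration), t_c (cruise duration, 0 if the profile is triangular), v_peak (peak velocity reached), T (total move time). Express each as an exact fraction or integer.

t_a=12 t_c=0 v_peak=15 T=24

v_max²/a_max = 18²/(5/4) = 1296/5
180 < 1296/5 so t_c = 0
v_peak = √(180·5/4) = √225 = 15
t_a = 15/(5/4) = 12; t_c = 0
T = 2·12 = 24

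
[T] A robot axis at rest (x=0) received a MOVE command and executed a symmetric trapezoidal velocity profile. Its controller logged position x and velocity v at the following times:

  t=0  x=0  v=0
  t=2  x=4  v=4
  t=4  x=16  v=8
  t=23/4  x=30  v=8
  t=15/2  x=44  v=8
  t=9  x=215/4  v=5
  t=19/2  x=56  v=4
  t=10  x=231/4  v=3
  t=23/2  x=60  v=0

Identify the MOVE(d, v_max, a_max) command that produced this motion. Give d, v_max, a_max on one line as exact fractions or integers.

d=60 v_max=8 a_max=2

final state: t=23/2, x=60, v=0 → d = 60
a_max = (4−0)/(2−0) = 2
max v = 8 over t∈[4,15/2] → v_max = 8
check: 8·(4+7/2) = 60 ✓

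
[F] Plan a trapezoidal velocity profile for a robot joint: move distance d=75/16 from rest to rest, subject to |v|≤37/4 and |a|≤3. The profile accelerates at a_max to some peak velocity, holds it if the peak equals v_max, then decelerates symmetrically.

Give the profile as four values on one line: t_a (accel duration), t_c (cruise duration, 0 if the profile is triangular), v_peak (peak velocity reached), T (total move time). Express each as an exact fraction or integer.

t_a=5/4 t_c=0 v_peak=15/4 T=5/2

(v_max)²/a_max = (37/4)²/3 = 1369/48
75/16 < 1369/48 ⇒ no cruise
v_peak = √(75/16·3) = √(225/16) = 15/4
t_a = (15/4)/3 = 5/4; t_c = 0
T = 2·5/4 = 5/2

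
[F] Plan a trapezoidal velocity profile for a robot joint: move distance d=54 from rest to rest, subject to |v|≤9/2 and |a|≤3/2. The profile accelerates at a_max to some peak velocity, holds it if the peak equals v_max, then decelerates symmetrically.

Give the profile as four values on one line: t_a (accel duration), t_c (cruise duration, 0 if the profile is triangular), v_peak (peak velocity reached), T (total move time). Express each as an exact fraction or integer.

v_max²/a_max = (9/2)²/(3/2) = 27/2
54 ≥ 27/2 → trapezoidal
t_a = (9/2)/(3/2) = 3; v_peak = 9/2
d_cruise = 54 − 27/2 = 81/2; t_c = (81/2)/(9/2) = 9
T = 2·3 + 9 = 15

t_a=3 t_c=9 v_peak=9/2 T=15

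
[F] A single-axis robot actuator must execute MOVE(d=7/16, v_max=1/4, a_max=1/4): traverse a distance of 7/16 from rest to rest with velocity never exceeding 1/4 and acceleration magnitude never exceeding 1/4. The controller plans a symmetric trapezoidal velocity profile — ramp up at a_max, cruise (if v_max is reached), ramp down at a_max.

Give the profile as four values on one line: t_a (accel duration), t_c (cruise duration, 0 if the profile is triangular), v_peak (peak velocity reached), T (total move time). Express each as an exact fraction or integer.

t_a=1 t_c=3/4 v_peak=1/4 T=11/4

vₘ²/aₘ = (1/4)²/(1/4) = 1/4
7/16 ≥ 1/4 → trapezoidal
t_a = (1/4)/(1/4) = 1; v_peak = 1/4
d_cruise = 7/16 − 1/4 = 3/16; t_c = (3/16)/(1/4) = 3/4
T = 2·1 + 3/4 = 11/4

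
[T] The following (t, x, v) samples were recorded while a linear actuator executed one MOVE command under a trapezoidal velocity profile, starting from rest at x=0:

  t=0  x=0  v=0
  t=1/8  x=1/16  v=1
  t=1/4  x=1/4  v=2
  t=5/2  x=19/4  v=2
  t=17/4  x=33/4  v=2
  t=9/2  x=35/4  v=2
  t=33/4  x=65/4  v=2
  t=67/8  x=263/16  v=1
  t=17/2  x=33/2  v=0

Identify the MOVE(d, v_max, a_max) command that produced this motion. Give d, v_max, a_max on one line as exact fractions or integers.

d=33/2 v_max=2 a_max=8

final state: t=17/2, x=33/2, v=0 → d = 33/2
a_max = (1−0)/(1/8−0) = 8
max v = 2 over t∈[1/4,33/4] → v_max = 2
check: 2·(1/4+8) = 33/2 ✓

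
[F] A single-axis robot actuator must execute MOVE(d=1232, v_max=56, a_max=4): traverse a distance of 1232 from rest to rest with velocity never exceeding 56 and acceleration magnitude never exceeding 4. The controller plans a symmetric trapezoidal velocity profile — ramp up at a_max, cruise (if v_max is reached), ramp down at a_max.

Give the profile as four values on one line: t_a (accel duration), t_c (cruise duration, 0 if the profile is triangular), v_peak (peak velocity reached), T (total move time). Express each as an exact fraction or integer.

vₘ²/aₘ = 56²/4 = 784
1232 ≥ 784 so v_max reached
t_a = 56/4 = 14; v_peak = 56
d_cruise = 1232 − 784 = 448; t_c = 448/56 = 8
T = 2·14 + 8 = 36

t_a=14 t_c=8 v_peak=56 T=36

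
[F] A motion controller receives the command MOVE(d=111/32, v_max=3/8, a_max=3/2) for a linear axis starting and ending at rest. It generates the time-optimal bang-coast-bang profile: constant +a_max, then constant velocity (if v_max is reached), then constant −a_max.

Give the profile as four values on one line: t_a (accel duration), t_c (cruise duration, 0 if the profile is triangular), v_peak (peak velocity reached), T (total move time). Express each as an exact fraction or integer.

vₘ²/aₘ = (3/8)²/(3/2) = 3/32
111/32 ≥ 3/32 ⇒ cruise phase
t_a = (3/8)/(3/2) = 1/4; v_peak = 3/8
d_cruise = 111/32 − 3/32 = 27/8; t_c = (27/8)/(3/8) = 9
T = 2·1/4 + 9 = 19/2

t_a=1/4 t_c=9 v_peak=3/8 T=19/2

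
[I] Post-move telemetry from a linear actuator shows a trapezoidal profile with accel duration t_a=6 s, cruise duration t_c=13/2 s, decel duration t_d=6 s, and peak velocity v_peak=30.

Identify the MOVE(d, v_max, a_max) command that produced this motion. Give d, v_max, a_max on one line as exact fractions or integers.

a_max = 30/6 = 5
d_a = ½·30·6 = 90; d_c = 30·13/2 = 195
d = 2·90 + 195 = 375
t_c = 13/2 > 0 so v_max = 30

d=375 v_max=30 a_max=5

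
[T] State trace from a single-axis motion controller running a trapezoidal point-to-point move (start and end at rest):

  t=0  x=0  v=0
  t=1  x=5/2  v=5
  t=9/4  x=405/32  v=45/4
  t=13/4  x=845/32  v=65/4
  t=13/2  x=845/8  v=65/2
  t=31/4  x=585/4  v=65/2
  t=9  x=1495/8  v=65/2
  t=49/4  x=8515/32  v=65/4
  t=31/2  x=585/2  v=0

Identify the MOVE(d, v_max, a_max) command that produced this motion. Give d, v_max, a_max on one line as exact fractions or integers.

d=585/2 v_max=65/2 a_max=5

final state: t=31/2, x=585/2, v=0 → d = 585/2
a_max = (5−0)/(1−0) = 5
max v = 65/2 over t∈[13/2,9] → v_max = 65/2
check: 65/2·(13/2+5/2) = 585/2 ✓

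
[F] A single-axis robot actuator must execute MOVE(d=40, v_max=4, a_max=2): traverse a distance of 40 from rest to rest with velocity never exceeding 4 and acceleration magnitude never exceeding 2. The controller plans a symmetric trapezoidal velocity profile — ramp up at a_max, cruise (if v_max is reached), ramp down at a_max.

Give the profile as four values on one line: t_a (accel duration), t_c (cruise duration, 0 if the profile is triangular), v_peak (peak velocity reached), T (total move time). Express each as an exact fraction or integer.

t_a=2 t_c=8 v_peak=4 T=12

v_max²/a_max = 4²/2 = 8
40 ≥ 8 → trapezoidal
t_a = 4/2 = 2; v_peak = 4
d_cruise = 40 − 8 = 32; t_c = 32/4 = 8
T = 2·2 + 8 = 12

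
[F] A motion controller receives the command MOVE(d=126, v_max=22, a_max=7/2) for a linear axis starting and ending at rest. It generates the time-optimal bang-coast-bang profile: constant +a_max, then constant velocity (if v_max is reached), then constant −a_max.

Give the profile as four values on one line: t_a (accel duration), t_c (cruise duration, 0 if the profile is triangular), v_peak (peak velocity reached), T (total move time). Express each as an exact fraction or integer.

t_a=6 t_c=0 v_peak=21 T=12

(v_max)²/a_max = 22²/(7/2) = 968/7
126 < 968/7 ⇒ no cruise
v_peak = √(126·7/2) = √441 = 21
t_a = 21/(7/2) = 6; t_c = 0
T = 2·6 = 12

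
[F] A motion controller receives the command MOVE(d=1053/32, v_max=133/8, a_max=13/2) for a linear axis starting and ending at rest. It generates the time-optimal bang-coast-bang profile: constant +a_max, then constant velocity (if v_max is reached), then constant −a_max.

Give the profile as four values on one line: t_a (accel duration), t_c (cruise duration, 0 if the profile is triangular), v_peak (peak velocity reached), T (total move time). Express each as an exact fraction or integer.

v_max²/a_max = (133/8)²/(13/2) = 17689/416
1053/32 < 17689/416 so t_c = 0
v_peak = √(1053/32·13/2) = √(13689/64) = 117/8
t_a = (117/8)/(13/2) = 9/4; t_c = 0
T = 2·9/4 = 9/2

t_a=9/4 t_c=0 v_peak=117/8 T=9/2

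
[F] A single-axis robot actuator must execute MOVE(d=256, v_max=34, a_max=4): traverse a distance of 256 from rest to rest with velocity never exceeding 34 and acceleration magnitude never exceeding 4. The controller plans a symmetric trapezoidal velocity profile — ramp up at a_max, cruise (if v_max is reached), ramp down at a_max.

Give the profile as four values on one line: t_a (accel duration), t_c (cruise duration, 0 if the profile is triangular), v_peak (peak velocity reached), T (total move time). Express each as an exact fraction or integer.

v_max²/a_max = 34²/4 = 289
256 < 289 ⇒ no cruise
v_peak = √(256·4) = √1024 = 32
t_a = 32/4 = 8; t_c = 0
T = 2·8 = 16

t_a=8 t_c=0 v_peak=32 T=16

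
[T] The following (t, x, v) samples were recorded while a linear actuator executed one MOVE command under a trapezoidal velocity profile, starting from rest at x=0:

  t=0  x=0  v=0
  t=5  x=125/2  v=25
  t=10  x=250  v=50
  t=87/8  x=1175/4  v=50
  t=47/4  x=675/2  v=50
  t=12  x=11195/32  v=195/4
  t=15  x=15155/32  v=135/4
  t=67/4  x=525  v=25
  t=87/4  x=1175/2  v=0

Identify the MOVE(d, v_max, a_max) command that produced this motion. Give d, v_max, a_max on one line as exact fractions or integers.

d=1175/2 v_max=50 a_max=5

final state: t=87/4, x=1175/2, v=0 → d = 1175/2
a_max = (25−0)/(5−0) = 5
max v = 50 over t∈[10,47/4] → v_max = 50
check: 50·(10+7/4) = 1175/2 ✓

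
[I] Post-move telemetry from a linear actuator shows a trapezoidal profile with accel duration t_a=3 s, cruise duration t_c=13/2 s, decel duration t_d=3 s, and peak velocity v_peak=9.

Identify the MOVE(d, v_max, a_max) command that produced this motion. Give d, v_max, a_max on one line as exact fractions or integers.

d=171/2 v_max=9 a_max=3

a_max = 9/3 = 3
d_a = ½·9·3 = 27/2; d_c = 9·13/2 = 117/2
d = 2·27/2 + 117/2 = 171/2
t_c = 13/2 > 0 ⇒ limit active, v_max = 9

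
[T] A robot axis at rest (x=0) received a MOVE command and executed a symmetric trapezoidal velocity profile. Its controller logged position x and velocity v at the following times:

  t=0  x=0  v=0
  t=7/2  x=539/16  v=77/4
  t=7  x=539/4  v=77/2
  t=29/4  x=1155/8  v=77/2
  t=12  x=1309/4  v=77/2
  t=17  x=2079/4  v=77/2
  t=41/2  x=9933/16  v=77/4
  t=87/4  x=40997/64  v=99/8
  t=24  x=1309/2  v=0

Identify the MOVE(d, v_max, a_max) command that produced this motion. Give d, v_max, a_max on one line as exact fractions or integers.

d=1309/2 v_max=77/2 a_max=11/2

final state: t=24, x=1309/2, v=0 → d = 1309/2
a_max = (77/4−0)/(7/2−0) = 11/2
max v = 77/2 over t∈[7,17] → v_max = 77/2
check: 77/2·(7+10) = 1309/2 ✓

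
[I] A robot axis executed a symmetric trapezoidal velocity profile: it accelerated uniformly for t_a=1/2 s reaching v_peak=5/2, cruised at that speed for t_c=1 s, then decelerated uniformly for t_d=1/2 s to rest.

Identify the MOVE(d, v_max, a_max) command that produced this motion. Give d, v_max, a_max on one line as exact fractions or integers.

d=15/4 v_max=5/2 a_max=5

a_max = (5/2)/(1/2) = 5
d_a = ½·5/2·1/2 = 5/8; d_c = 5/2·1 = 5/2
d = 2·5/8 + 5/2 = 15/4
t_c = 1 > 0 → v_max = v_peak = 5/2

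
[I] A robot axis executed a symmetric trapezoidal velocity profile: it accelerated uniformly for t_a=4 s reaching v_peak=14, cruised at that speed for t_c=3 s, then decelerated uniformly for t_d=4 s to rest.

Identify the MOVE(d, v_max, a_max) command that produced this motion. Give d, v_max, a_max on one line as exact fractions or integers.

d=98 v_max=14 a_max=7/2

a_max = 14/4 = 7/2
d_a = ½·14·4 = 28; d_c = 14·3 = 42
d = 2·28 + 42 = 98
t_c = 3 > 0 ⇒ limit active, v_max = 14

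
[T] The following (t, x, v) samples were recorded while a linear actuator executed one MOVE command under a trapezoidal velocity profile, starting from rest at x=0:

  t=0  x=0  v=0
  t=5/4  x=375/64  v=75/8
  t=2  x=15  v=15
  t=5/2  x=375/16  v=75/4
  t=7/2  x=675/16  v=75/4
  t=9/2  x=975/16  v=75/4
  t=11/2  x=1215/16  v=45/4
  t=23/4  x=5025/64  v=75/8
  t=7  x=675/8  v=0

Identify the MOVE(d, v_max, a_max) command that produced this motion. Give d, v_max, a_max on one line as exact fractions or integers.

final state: t=7, x=675/8, v=0 → d = 675/8
a_max = (75/8−0)/(5/4−0) = 15/2
max v = 75/4 over t∈[5/2,9/2] → v_max = 75/4
check: 75/4·(5/2+2) = 675/8 ✓

d=675/8 v_max=75/4 a_max=15/2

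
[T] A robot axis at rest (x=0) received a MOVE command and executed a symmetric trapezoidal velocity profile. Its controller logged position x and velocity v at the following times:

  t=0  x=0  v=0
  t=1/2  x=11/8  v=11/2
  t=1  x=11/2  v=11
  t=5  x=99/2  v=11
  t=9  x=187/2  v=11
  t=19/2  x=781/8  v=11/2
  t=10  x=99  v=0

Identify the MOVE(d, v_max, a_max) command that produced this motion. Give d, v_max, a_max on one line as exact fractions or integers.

final state: t=10, x=99, v=0 → d = 99
a_max = (11/2−0)/(1/2−0) = 11
max v = 11 over t∈[1,9] → v_max = 11
check: 11·(1+8) = 99 ✓

d=99 v_max=11 a_max=11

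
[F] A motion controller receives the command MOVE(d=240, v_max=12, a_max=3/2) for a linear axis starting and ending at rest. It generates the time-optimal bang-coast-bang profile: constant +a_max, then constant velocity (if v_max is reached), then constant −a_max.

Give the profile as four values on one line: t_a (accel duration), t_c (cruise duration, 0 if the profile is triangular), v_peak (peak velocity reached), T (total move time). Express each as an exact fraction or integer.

t_a=8 t_c=12 v_peak=12 T=28

(v_max)²/a_max = 12²/(3/2) = 96
240 ≥ 96 ⇒ cruise phase
t_a = 12/(3/2) = 8; v_peak = 12
d_cruise = 240 − 96 = 144; t_c = 144/12 = 12
T = 2·8 + 12 = 28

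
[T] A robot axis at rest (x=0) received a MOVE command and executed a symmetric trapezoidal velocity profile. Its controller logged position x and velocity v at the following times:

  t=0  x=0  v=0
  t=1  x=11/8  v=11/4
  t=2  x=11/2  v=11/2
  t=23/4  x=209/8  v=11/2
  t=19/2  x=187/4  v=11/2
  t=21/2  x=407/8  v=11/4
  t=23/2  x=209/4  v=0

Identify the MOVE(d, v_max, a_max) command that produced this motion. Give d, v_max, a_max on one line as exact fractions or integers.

d=209/4 v_max=11/2 a_max=11/4

final state: t=23/2, x=209/4, v=0 → d = 209/4
a_max = (11/4−0)/(1−0) = 11/4
max v = 11/2 over t∈[2,19/2] → v_max = 11/2
check: 11/2·(2+15/2) = 209/4 ✓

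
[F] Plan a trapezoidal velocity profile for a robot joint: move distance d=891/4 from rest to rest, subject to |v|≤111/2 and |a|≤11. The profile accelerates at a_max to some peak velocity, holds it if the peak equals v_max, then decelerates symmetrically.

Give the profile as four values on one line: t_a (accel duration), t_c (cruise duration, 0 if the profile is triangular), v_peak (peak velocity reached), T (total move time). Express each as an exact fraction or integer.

t_a=9/2 t_c=0 v_peak=99/2 T=9

vₘ²/aₘ = (111/2)²/11 = 12321/44
891/4 < 12321/44 so t_c = 0
v_peak = √(891/4·11) = √(9801/4) = 99/2
t_a = (99/2)/11 = 9/2; t_c = 0
T = 2·9/2 = 9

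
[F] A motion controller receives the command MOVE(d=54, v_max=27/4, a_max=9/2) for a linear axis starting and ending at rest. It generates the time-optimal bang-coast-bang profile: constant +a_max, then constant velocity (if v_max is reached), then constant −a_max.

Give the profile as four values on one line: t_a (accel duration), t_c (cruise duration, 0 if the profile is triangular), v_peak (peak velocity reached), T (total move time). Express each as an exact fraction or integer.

(v_max)²/a_max = (27/4)²/(9/2) = 81/8
54 ≥ 81/8 so v_max reached
t_a = (27/4)/(9/2) = 3/2; v_peak = 27/4
d_cruise = 54 − 81/8 = 351/8; t_c = (351/8)/(27/4) = 13/2
T = 2·3/2 + 13/2 = 19/2

t_a=3/2 t_c=13/2 v_peak=27/4 T=19/2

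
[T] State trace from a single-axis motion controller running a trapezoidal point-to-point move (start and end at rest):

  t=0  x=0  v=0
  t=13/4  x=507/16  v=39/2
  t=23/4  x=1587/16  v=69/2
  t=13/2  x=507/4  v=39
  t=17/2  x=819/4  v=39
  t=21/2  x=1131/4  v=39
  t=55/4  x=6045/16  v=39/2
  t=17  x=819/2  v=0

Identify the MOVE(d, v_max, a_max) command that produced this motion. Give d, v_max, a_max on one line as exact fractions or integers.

d=819/2 v_max=39 a_max=6

final state: t=17, x=819/2, v=0 → d = 819/2
a_max = (39/2−0)/(13/4−0) = 6
max v = 39 over t∈[13/2,21/2] → v_max = 39
check: 39·(13/2+4) = 819/2 ✓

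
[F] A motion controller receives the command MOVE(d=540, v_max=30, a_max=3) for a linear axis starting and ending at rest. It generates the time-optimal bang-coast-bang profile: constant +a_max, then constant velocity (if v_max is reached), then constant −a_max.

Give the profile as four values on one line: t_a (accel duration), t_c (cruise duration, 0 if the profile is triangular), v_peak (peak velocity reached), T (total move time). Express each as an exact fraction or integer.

t_a=10 t_c=8 v_peak=30 T=28

(v_max)²/a_max = 30²/3 = 300
540 ≥ 300 so v_max reached
t_a = 30/3 = 10; v_peak = 30
d_cruise = 540 − 300 = 240; t_c = 240/30 = 8
T = 2·10 + 8 = 28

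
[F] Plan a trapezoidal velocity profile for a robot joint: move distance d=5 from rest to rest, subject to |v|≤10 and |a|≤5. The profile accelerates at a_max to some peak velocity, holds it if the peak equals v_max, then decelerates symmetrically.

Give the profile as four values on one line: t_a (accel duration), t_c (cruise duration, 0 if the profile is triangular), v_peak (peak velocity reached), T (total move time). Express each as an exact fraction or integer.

(v_max)²/a_max = 10²/5 = 20
5 < 20 → triangular
v_peak = √(5·5) = √25 = 5
t_a = 5/5 = 1; t_c = 0
T = 2·1 = 2

t_a=1 t_c=0 v_peak=5 T=2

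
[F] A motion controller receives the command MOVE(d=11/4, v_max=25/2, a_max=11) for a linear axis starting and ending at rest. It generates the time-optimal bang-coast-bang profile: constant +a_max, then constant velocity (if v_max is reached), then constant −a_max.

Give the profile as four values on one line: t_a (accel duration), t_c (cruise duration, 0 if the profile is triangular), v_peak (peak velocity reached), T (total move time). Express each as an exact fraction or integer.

vₘ²/aₘ = (25/2)²/11 = 625/44
11/4 < 625/44 ⇒ no cruise
v_peak = √(11/4·11) = √(121/4) = 11/2
t_a = (11/2)/11 = 1/2; t_c = 0
T = 2·1/2 = 1

t_a=1/2 t_c=0 v_peak=11/2 T=1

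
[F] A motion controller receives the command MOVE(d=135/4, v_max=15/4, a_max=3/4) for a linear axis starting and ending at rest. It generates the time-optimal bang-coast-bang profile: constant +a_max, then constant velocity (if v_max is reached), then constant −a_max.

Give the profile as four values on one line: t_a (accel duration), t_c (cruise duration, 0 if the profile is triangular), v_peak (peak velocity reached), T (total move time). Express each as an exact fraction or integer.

t_a=5 t_c=4 v_peak=15/4 T=14

vₘ²/aₘ = (15/4)²/(3/4) = 75/4
135/4 ≥ 75/4 ⇒ cruise phase
t_a = (15/4)/(3/4) = 5; v_peak = 15/4
d_cruise = 135/4 − 75/4 = 15; t_c = 15/(15/4) = 4
T = 2·5 + 4 = 14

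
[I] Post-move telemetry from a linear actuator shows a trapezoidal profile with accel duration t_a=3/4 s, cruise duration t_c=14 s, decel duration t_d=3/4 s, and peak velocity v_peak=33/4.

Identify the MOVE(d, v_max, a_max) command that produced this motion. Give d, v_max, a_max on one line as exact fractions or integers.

d=1947/16 v_max=33/4 a_max=11

a_max = (33/4)/(3/4) = 11
d_a = ½·33/4·3/4 = 99/32; d_c = 33/4·14 = 231/2
d = 2·99/32 + 231/2 = 1947/16
t_c = 14 > 0 → v_max = v_peak = 33/4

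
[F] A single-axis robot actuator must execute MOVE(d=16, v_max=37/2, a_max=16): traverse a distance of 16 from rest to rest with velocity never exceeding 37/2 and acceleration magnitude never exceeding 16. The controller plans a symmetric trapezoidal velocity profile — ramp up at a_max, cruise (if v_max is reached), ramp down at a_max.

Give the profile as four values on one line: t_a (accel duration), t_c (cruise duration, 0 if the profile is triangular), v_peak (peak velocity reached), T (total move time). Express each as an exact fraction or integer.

vₘ²/aₘ = (37/2)²/16 = 1369/64
16 < 1369/64 ⇒ no cruise
v_peak = √(16·16) = √256 = 16
t_a = 16/16 = 1; t_c = 0
T = 2·1 = 2

t_a=1 t_c=0 v_peak=16 T=2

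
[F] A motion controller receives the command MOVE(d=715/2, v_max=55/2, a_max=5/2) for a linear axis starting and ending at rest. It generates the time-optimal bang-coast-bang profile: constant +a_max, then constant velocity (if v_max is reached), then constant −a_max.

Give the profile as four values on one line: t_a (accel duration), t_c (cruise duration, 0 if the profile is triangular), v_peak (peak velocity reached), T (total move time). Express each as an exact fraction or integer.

t_a=11 t_c=2 v_peak=55/2 T=24

(v_max)²/a_max = (55/2)²/(5/2) = 605/2
715/2 ≥ 605/2 → trapezoidal
t_a = (55/2)/(5/2) = 11; v_peak = 55/2
d_cruise = 715/2 − 605/2 = 55; t_c = 55/(55/2) = 2
T = 2·11 + 2 = 24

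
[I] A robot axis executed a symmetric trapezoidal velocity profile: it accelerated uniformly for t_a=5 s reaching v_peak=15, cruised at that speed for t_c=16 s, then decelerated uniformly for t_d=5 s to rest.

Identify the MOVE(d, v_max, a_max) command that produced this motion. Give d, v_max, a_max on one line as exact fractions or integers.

d=315 v_max=15 a_max=3

a_max = 15/5 = 3
d_a = ½·15·5 = 75/2; d_c = 15·16 = 240
d = 2·75/2 + 240 = 315
t_c = 16 > 0 → v_max = v_peak = 15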